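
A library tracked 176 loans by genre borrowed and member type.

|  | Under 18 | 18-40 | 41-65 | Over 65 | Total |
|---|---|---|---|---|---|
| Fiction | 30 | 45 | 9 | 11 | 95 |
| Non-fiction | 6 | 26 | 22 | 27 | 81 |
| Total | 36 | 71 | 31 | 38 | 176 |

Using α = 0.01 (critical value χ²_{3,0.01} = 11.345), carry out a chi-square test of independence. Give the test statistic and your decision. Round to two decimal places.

32.36; reject H₀

Grand total N = 176.
Expected counts (row total × column total / N):
  Fiction, Under 18: 95×36/176 = 19.432
  Fiction, 18-40: 95×71/176 = 38.324
  Fiction, 41-65: 95×31/176 = 16.733
  Fiction, Over 65: 95×38/176 = 20.511
  Non-fiction, Under 18: 81×36/176 = 16.568
  Non-fiction, 18-40: 81×71/176 = 32.676
  Non-fiction, 41-65: 81×31/176 = 14.267
  Non-fiction, Over 65: 81×38/176 = 17.489
Contributions (O − E)²/E:
  (30 − 19.432)²/19.432 = 5.7474
  (45 − 38.324)²/38.324 = 1.1630
  (9 − 16.733)²/16.733 = 3.5737
  (11 − 20.511)²/20.511 = 4.4103
  (6 − 16.568)²/16.568 = 6.7409
  (26 − 32.676)²/32.676 = 1.3640
  (22 − 14.267)²/14.267 = 4.1914
  (27 − 17.489)²/17.489 = 5.1723
χ² = 5.7474 + 1.1630 + 3.5737 + 4.4103 + 6.7409 + 1.3640 + 4.1914 + 5.1723 = 32.36
df = (2−1)(4−1) = 3. Since 32.36 > 11.345, reject the null hypothesis of independence at α = 0.01.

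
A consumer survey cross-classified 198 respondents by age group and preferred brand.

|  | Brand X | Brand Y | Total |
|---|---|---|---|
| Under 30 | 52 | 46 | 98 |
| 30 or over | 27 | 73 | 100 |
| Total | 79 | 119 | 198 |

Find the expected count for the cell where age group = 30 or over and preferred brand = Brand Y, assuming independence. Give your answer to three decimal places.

60.101

Row total (30 or over) = 100; column total (Brand Y) = 119; grand total N = 198.
Expected count = (row total × column total) / N = 100 × 119 / 198 = 60.101.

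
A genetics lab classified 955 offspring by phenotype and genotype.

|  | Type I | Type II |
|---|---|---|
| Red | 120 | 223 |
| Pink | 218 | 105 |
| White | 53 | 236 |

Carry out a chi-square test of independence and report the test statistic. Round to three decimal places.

Row totals: 343, 323, 289. Column totals: 391, 564. Grand total N = 955.
Expected counts (row total × column total / N):
  Red, Type I: 343×391/955 = 140.4325
  Red, Type II: 343×564/955 = 202.5675
  Pink, Type I: 323×391/955 = 132.2440
  Pink, Type II: 323×564/955 = 190.7560
  White, Type I: 289×391/955 = 118.3236
  White, Type II: 289×564/955 = 170.6764
Contributions (O − E)²/E:
  (120 − 140.4325)²/140.4325 = 2.9729
  (223 − 202.5675)²/202.5675 = 2.0610
  (218 − 132.2440)²/132.2440 = 55.6100
  (105 − 190.7560)²/190.7560 = 38.5523
  (53 − 118.3236)²/118.3236 = 36.0636
  (236 − 170.6764)²/170.6764 = 25.0015
χ² = 2.9729 + 2.0610 + 55.6100 + 38.5523 + 36.0636 + 25.0015 = 160.261

160.261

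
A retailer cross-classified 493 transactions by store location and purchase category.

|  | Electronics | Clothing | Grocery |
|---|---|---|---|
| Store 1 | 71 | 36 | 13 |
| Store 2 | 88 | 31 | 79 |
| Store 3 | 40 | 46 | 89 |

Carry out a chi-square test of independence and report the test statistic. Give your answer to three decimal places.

Row totals: 120, 198, 175. Column totals: 199, 113, 181. Grand total N = 493.
Expected counts (row total × column total / N):
  Store 1, Electronics: 120×199/493 = 48.4381
  Store 1, Clothing: 120×113/493 = 27.5051
  Store 1, Grocery: 120×181/493 = 44.0568
  Store 2, Electronics: 198×199/493 = 79.9229
  Store 2, Clothing: 198×113/493 = 45.3834
  Store 2, Grocery: 198×181/493 = 72.6937
  Store 3, Electronics: 175×199/493 = 70.6389
  Store 3, Clothing: 175×113/493 = 40.1116
  Store 3, Grocery: 175×181/493 = 64.2495
Contributions (O − E)²/E:
  (71 − 48.4381)²/48.4381 = 10.5091
  (36 − 27.5051)²/27.5051 = 2.6236
  (13 − 44.0568)²/44.0568 = 21.8928
  (88 − 79.9229)²/79.9229 = 0.8163
  (31 − 45.3834)²/45.3834 = 4.5585
  (79 − 72.6937)²/72.6937 = 0.5471
  (40 − 70.6389)²/70.6389 = 13.2893
  (46 − 40.1116)²/40.1116 = 0.8644
  (89 − 64.2495)²/64.2495 = 9.5345
χ² = 10.5091 + 2.6236 + 21.8928 + 0.8163 + 4.5585 + 0.5471 + 13.2893 + 0.8644 + 9.5345 = 64.636

64.636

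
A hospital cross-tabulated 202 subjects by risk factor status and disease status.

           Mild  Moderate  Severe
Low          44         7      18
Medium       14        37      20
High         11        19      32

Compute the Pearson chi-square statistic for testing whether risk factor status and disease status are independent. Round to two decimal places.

Row totals: 69, 71, 62. Column totals: 69, 63, 70. Grand total N = 202.
Expected counts (row total × column total / N):
  Low, Mild: 69×69/202 = 23.569
  Low, Moderate: 69×63/202 = 21.520
  Low, Severe: 69×70/202 = 23.911
  Medium, Mild: 71×69/202 = 24.252
  Medium, Moderate: 71×63/202 = 22.144
  Medium, Severe: 71×70/202 = 24.604
  High, Mild: 62×69/202 = 21.178
  High, Moderate: 62×63/202 = 19.337
  High, Severe: 62×70/202 = 21.485
Contributions (O − E)²/E:
  (44 − 23.569)²/23.569 = 17.7108
  (7 − 21.520)²/21.520 = 9.7970
  (18 − 23.911)²/23.911 = 1.4612
  (14 − 24.252)²/24.252 = 4.3338
  (37 − 22.144)²/22.144 = 9.9666
  (20 − 24.604)²/24.604 = 0.8615
  (11 − 21.178)²/21.178 = 4.8915
  (19 − 19.337)²/19.337 = 0.0059
  (32 − 21.485)²/21.485 = 5.1462
χ² = 17.7108 + 9.7970 + 1.4612 + 4.3338 + 9.9666 + 0.8615 + 4.8915 + 0.0059 + 5.1462 = 54.17

54.17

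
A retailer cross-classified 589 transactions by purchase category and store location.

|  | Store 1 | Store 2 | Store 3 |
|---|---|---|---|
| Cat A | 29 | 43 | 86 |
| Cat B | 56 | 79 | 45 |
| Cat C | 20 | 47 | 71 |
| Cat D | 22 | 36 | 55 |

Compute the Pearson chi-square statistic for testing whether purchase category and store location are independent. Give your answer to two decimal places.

40.11

Row totals: 158, 180, 138, 113. Column totals: 127, 205, 257. Grand total N = 589.
Expected counts (row total × column total / N):
  Cat A, Store 1: 158×127/589 = 34.0679
  Cat A, Store 2: 158×205/589 = 54.9915
  Cat A, Store 3: 158×257/589 = 68.9406
  Cat B, Store 1: 180×127/589 = 38.8115
  Cat B, Store 2: 180×205/589 = 62.6486
  Cat B, Store 3: 180×257/589 = 78.5399
  Cat C, Store 1: 138×127/589 = 29.7555
  Cat C, Store 2: 138×205/589 = 48.0306
  Cat C, Store 3: 138×257/589 = 60.2139
  Cat D, Store 1: 113×127/589 = 24.3650
  Cat D, Store 2: 113×205/589 = 39.3294
  Cat D, Store 3: 113×257/589 = 49.3056
Contributions (O − E)²/E:
  (29 − 34.0679)²/34.0679 = 0.7539
  (43 − 54.9915)²/54.9915 = 2.6149
  (86 − 68.9406)²/68.9406 = 4.2214
  (56 − 38.8115)²/38.8115 = 7.6123
  (79 − 62.6486)²/62.6486 = 4.2677
  (45 − 78.5399)²/78.5399 = 14.3230
  (20 − 29.7555)²/29.7555 = 3.1984
  (47 − 48.0306)²/48.0306 = 0.0221
  (71 − 60.2139)²/60.2139 = 1.9321
  (22 − 24.3650)²/24.3650 = 0.2296
  (36 − 39.3294)²/39.3294 = 0.2818
  (55 − 49.3056)²/49.3056 = 0.6577
χ² = 0.7539 + 2.6149 + 4.2214 + 7.6123 + 4.2677 + 14.3230 + 3.1984 + 0.0221 + 1.9321 + 0.2296 + 0.2818 + 0.6577 = 40.11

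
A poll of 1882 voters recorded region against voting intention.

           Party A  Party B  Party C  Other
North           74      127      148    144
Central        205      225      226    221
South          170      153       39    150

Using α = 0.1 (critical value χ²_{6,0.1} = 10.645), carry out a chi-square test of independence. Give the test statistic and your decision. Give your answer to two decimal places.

108.65; reject H₀

Row totals: 493, 877, 512. Column totals: 449, 505, 413, 515. Grand total N = 1882.
Expected counts (row total × column total / N):
  North, Party A: 493×449/1882 = 117.618
  North, Party B: 493×505/1882 = 132.287
  North, Party C: 493×413/1882 = 108.188
  North, Other: 493×515/1882 = 134.907
  Central, Party A: 877×449/1882 = 209.231
  Central, Party B: 877×505/1882 = 235.327
  Central, Party C: 877×413/1882 = 192.455
  Central, Other: 877×515/1882 = 239.987
  South, Party A: 512×449/1882 = 122.151
  South, Party B: 512×505/1882 = 137.386
  South, Party C: 512×413/1882 = 112.357
  South, Other: 512×515/1882 = 140.106
Contributions (O − E)²/E:
  (74 − 117.618)²/117.618 = 16.1755
  (127 − 132.287)²/132.287 = 0.2113
  (148 − 108.188)²/108.188 = 14.6504
  (144 − 134.907)²/134.907 = 0.6129
  (205 − 209.231)²/209.231 = 0.0856
  (225 − 235.327)²/235.327 = 0.4532
  (226 − 192.455)²/192.455 = 5.8469
  (221 − 239.987)²/239.987 = 1.5022
  (170 − 122.151)²/122.151 = 18.7434
  (153 − 137.386)²/137.386 = 1.7745
  (39 − 112.357)²/112.357 = 47.8942
  (150 − 140.106)²/140.106 = 0.6987
χ² = 16.1755 + 0.2113 + 14.6504 + 0.6129 + 0.0856 + 0.4532 + 5.8469 + 1.5022 + 18.7434 + 1.7745 + 47.8942 + 0.6987 = 108.65
df = (3−1)(4−1) = 6. Since 108.65 > 10.645, reject the null hypothesis of independence at α = 0.1.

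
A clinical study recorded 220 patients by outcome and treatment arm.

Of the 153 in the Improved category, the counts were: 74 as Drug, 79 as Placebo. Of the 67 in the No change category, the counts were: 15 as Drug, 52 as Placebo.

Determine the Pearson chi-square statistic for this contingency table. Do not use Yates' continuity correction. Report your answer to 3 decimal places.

13.054

Row totals: 153, 67. Column totals: 89, 131. Grand total N = 220.
Expected counts (row total × column total / N):
  Improved, Drug: 153×89/220 = 61.8955
  Improved, Placebo: 153×131/220 = 91.1045
  No change, Drug: 67×89/220 = 27.1045
  No change, Placebo: 67×131/220 = 39.8955
Contributions (O − E)²/E:
  (74 − 61.8955)²/61.8955 = 2.3672
  (79 − 91.1045)²/91.1045 = 1.6083
  (15 − 27.1045)²/27.1045 = 5.4057
  (52 − 39.8955)²/39.8955 = 3.6726
χ² = 2.3672 + 1.6083 + 5.4057 + 3.6726 = 13.054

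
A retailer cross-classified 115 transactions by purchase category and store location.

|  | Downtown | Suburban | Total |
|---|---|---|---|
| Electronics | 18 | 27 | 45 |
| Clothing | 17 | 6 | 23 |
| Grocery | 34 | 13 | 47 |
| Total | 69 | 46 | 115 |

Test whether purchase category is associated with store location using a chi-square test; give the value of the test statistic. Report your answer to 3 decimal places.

Grand total N = 115.
Expected counts (row total × column total / N):
  Electronics, Downtown: 45×69/115 = 27.0000
  Electronics, Suburban: 45×46/115 = 18.0000
  Clothing, Downtown: 23×69/115 = 13.8000
  Clothing, Suburban: 23×46/115 = 9.2000
  Grocery, Downtown: 47×69/115 = 28.2000
  Grocery, Suburban: 47×46/115 = 18.8000
Contributions (O − E)²/E:
  (18 − 27.0000)²/27.0000 = 3.0000
  (27 − 18.0000)²/18.0000 = 4.5000
  (17 − 13.8000)²/13.8000 = 0.7420
  (6 − 9.2000)²/9.2000 = 1.1130
  (34 − 28.2000)²/28.2000 = 1.1929
  (13 − 18.8000)²/18.8000 = 1.7894
χ² = 3.0000 + 4.5000 + 0.7420 + 1.1130 + 1.1929 + 1.7894 = 12.337

12.337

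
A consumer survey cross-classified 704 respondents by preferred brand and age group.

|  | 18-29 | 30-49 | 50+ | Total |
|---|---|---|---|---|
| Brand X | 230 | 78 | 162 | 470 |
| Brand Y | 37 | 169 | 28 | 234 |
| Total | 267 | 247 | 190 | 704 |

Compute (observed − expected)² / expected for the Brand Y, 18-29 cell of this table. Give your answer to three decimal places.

Row total (Brand Y) = 234; column total (18-29) = 267; N = 704.
Expected count E = 234 × 267 / 704 = 88.74716.
Contribution = (O − E)²/E = (37 − 88.74716)² / 88.74716 = 30.173.

30.173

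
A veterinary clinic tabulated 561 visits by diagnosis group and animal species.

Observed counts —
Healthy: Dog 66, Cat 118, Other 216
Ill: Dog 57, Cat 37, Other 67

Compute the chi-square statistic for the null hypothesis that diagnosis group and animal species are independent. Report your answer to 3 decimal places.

23.966

Row totals: 400, 161. Column totals: 123, 155, 283. Grand total N = 561.
Expected counts (row total × column total / N):
  Healthy, Dog: 400×123/561 = 87.70053
  Healthy, Cat: 400×155/561 = 110.51693
  Healthy, Other: 400×283/561 = 201.78253
  Ill, Dog: 161×123/561 = 35.29947
  Ill, Cat: 161×155/561 = 44.48307
  Ill, Other: 161×283/561 = 81.21747
Contributions (O − E)²/E:
  (66 − 87.70053)²/87.70053 = 5.3696
  (118 − 110.51693)²/110.51693 = 0.5067
  (216 − 201.78253)²/201.78253 = 1.0018
  (57 − 35.29947)²/35.29947 = 13.3405
  (37 − 44.48307)²/44.48307 = 1.2588
  (67 − 81.21747)²/81.21747 = 2.4888
χ² = 5.3696 + 0.5067 + 1.0018 + 13.3405 + 1.2588 + 2.4888 = 23.966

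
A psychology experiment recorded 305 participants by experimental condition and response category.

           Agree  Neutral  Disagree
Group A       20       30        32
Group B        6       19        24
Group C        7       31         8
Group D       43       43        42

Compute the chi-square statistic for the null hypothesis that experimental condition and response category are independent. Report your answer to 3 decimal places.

26.291

Row totals: 82, 49, 46, 128. Column totals: 76, 123, 106. Grand total N = 305.
Expected counts (row total × column total / N):
  Group A, Agree: 82×76/305 = 20.43279
  Group A, Neutral: 82×123/305 = 33.06885
  Group A, Disagree: 82×106/305 = 28.49836
  Group B, Agree: 49×76/305 = 12.20984
  Group B, Neutral: 49×123/305 = 19.76066
  Group B, Disagree: 49×106/305 = 17.02951
  Group C, Agree: 46×76/305 = 11.46230
  Group C, Neutral: 46×123/305 = 18.55082
  Group C, Disagree: 46×106/305 = 15.98689
  Group D, Agree: 128×76/305 = 31.89508
  Group D, Neutral: 128×123/305 = 51.61967
  Group D, Disagree: 128×106/305 = 44.48525
Contributions (O − E)²/E:
  (20 − 20.43279)²/20.43279 = 0.0092
  (30 − 33.06885)²/33.06885 = 0.2848
  (32 − 28.49836)²/28.49836 = 0.4303
  (6 − 12.20984)²/12.20984 = 3.1583
  (19 − 19.76066)²/19.76066 = 0.0293
  (24 − 17.02951)²/17.02951 = 2.8531
  (7 − 11.46230)²/11.46230 = 1.7372
  (31 − 18.55082)²/18.55082 = 8.3545
  (8 − 15.98689)²/15.98689 = 3.9902
  (43 − 31.89508)²/31.89508 = 3.8664
  (43 − 51.61967)²/51.61967 = 1.4393
  (42 − 44.48525)²/44.48525 = 0.1388
χ² = 0.0092 + 0.2848 + 0.4303 + 3.1583 + 0.0293 + 2.8531 + 1.7372 + 8.3545 + 3.9902 + 3.8664 + 1.4393 + 0.1388 = 26.291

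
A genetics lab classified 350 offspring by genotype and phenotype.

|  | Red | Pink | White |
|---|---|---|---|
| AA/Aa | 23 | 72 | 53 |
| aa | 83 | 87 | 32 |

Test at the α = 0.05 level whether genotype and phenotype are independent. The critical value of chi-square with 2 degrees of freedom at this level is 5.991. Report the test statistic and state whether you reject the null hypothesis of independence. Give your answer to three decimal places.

Row totals: 148, 202. Column totals: 106, 159, 85. Grand total N = 350.
Expected counts (row total × column total / N):
  AA/Aa, Red: 148×106/350 = 44.822857
  AA/Aa, Pink: 148×159/350 = 67.234286
  AA/Aa, White: 148×85/350 = 35.942857
  aa, Red: 202×106/350 = 61.177143
  aa, Pink: 202×159/350 = 91.765714
  aa, White: 202×85/350 = 49.057143
Contributions (O − E)²/E:
  (23 − 44.822857)²/44.822857 = 10.6249
  (72 − 67.234286)²/67.234286 = 0.3378
  (53 − 35.942857)²/35.942857 = 8.0947
  (83 − 61.177143)²/61.177143 = 7.7846
  (87 − 91.765714)²/91.765714 = 0.2475
  (32 − 49.057143)²/49.057143 = 5.9308
χ² = 10.6249 + 0.3378 + 8.0947 + 7.7846 + 0.2475 + 5.9308 = 33.020
df = (2−1)(3−1) = 2. Since 33.020 > 5.991, reject the null hypothesis of independence at α = 0.05.

33.020; reject H₀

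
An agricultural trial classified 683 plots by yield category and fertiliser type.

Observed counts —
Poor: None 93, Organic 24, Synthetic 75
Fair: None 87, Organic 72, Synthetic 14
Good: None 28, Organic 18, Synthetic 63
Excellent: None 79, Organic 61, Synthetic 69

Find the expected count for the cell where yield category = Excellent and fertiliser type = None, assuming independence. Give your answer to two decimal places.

87.82

Row total (Excellent) = 209; column total (None) = 287; grand total N = 683.
Expected count = (row total × column total) / N = 209 × 287 / 683 = 87.82.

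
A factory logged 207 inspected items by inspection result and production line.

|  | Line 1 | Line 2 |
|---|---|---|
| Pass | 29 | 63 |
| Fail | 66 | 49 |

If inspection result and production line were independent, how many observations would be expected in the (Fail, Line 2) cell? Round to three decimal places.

62.222

Row total (Fail) = 115; column total (Line 2) = 112; grand total N = 207.
Expected count = (row total × column total) / N = 115 × 112 / 207 = 62.222.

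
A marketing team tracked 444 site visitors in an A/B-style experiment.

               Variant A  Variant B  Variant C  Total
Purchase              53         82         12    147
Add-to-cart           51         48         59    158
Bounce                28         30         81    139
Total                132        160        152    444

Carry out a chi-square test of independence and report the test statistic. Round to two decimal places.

85.08

Grand total N = 444.
Expected counts (row total × column total / N):
  Purchase, Variant A: 147×132/444 = 43.703
  Purchase, Variant B: 147×160/444 = 52.973
  Purchase, Variant C: 147×152/444 = 50.324
  Add-to-cart, Variant A: 158×132/444 = 46.973
  Add-to-cart, Variant B: 158×160/444 = 56.937
  Add-to-cart, Variant C: 158×152/444 = 54.090
  Bounce, Variant A: 139×132/444 = 41.324
  Bounce, Variant B: 139×160/444 = 50.090
  Bounce, Variant C: 139×152/444 = 47.586
Contributions (O − E)²/E:
  (53 − 43.703)²/43.703 = 1.9778
  (82 − 52.973)²/52.973 = 15.9056
  (12 − 50.324)²/50.324 = 29.1855
  (51 − 46.973)²/46.973 = 0.3452
  (48 − 56.937)²/56.937 = 1.4028
  (59 − 54.090)²/54.090 = 0.4457
  (28 − 41.324)²/41.324 = 4.2960
  (30 − 50.090)²/50.090 = 8.0577
  (81 − 47.586)²/47.586 = 23.4627
χ² = 1.9778 + 15.9056 + 29.1855 + 0.3452 + 1.4028 + 0.4457 + 4.2960 + 8.0577 + 23.4627 = 85.08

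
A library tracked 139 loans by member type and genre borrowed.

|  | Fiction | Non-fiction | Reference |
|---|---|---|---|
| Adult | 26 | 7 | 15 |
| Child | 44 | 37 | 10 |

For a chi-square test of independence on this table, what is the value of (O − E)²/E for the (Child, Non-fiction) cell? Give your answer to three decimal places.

2.331

Row total (Child) = 91; column total (Non-fiction) = 44; N = 139.
Expected count E = 91 × 44 / 139 = 28.8058.
Contribution = (O − E)²/E = (37 − 28.8058)² / 28.8058 = 2.331.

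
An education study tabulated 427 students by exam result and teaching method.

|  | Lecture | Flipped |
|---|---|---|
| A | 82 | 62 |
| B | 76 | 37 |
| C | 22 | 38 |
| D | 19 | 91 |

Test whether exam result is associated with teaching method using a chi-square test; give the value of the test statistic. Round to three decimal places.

65.967

Row totals: 144, 113, 60, 110. Column totals: 199, 228. Grand total N = 427.
Expected counts (row total × column total / N):
  A, Lecture: 144×199/427 = 67.11007
  A, Flipped: 144×228/427 = 76.88993
  B, Lecture: 113×199/427 = 52.66276
  B, Flipped: 113×228/427 = 60.33724
  C, Lecture: 60×199/427 = 27.96253
  C, Flipped: 60×228/427 = 32.03747
  D, Lecture: 110×199/427 = 51.26464
  D, Flipped: 110×228/427 = 58.73536
Contributions (O − E)²/E:
  (82 − 67.11007)²/67.11007 = 3.3037
  (62 − 76.88993)²/76.88993 = 2.8835
  (76 − 52.66276)²/52.66276 = 10.3418
  (37 − 60.33724)²/60.33724 = 9.0264
  (22 − 27.96253)²/27.96253 = 1.2714
  (38 − 32.03747)²/32.03747 = 1.1097
  (19 − 51.26464)²/51.26464 = 20.3065
  (91 − 58.73536)²/58.73536 = 17.7237
χ² = 3.3037 + 2.8835 + 10.3418 + 9.0264 + 1.2714 + 1.1097 + 20.3065 + 17.7237 = 65.967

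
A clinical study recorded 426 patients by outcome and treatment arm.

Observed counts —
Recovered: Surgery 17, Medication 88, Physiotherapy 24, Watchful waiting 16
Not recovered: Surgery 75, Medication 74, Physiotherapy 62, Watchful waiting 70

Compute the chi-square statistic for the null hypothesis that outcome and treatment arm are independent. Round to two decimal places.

50.17

Row totals: 145, 281. Column totals: 92, 162, 86, 86. Grand total N = 426.
Expected counts (row total × column total / N):
  Recovered, Surgery: 145×92/426 = 31.315
  Recovered, Medication: 145×162/426 = 55.141
  Recovered, Physiotherapy: 145×86/426 = 29.272
  Recovered, Watchful waiting: 145×86/426 = 29.272
  Not recovered, Surgery: 281×92/426 = 60.685
  Not recovered, Medication: 281×162/426 = 106.859
  Not recovered, Physiotherapy: 281×86/426 = 56.728
  Not recovered, Watchful waiting: 281×86/426 = 56.728
Contributions (O − E)²/E:
  (17 − 31.315)²/31.315 = 6.5438
  (88 − 55.141)²/55.141 = 19.5810
  (24 − 29.272)²/29.272 = 0.9495
  (16 − 29.272)²/29.272 = 6.0176
  (75 − 60.685)²/60.685 = 3.3768
  (74 − 106.859)²/106.859 = 10.1041
  (62 − 56.728)²/56.728 = 0.4900
  (70 − 56.728)²/56.728 = 3.1051
χ² = 6.5438 + 19.5810 + 0.9495 + 6.0176 + 3.3768 + 10.1041 + 0.4900 + 3.1051 = 50.17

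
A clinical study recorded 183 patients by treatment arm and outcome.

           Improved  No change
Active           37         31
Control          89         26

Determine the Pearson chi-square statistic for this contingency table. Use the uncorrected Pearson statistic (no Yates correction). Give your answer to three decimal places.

Row totals: 68, 115. Column totals: 126, 57. Grand total N = 183.
Expected counts (row total × column total / N):
  Active, Improved: 68×126/183 = 46.8197
  Active, No change: 68×57/183 = 21.1803
  Control, Improved: 115×126/183 = 79.1803
  Control, No change: 115×57/183 = 35.8197
Contributions (O − E)²/E:
  (37 − 46.8197)²/46.8197 = 2.0595
  (31 − 21.1803)²/21.1803 = 4.5527
  (89 − 79.1803)²/79.1803 = 1.2178
  (26 − 35.8197)²/35.8197 = 2.6920
χ² = 2.0595 + 4.5527 + 1.2178 + 2.6920 = 10.522

10.522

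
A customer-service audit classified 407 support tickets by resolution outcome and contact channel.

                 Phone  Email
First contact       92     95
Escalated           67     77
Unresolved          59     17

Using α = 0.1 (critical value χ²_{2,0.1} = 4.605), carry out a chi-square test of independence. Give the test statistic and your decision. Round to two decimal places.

Row totals: 187, 144, 76. Column totals: 218, 189. Grand total N = 407.
Expected counts (row total × column total / N):
  First contact, Phone: 187×218/407 = 100.162
  First contact, Email: 187×189/407 = 86.838
  Escalated, Phone: 144×218/407 = 77.130
  Escalated, Email: 144×189/407 = 66.870
  Unresolved, Phone: 76×218/407 = 40.708
  Unresolved, Email: 76×189/407 = 35.292
Contributions (O − E)²/E:
  (92 − 100.162)²/100.162 = 0.6651
  (95 − 86.838)²/86.838 = 0.7672
  (67 − 77.130)²/77.130 = 1.3304
  (77 − 66.870)²/66.870 = 1.5346
  (59 − 40.708)²/40.708 = 8.2194
  (17 − 35.292)²/35.292 = 9.4808
χ² = 0.6651 + 0.7672 + 1.3304 + 1.5346 + 8.2194 + 9.4808 = 22.00
df = (3−1)(2−1) = 2. Since 22.00 > 4.605, reject the null hypothesis of independence at α = 0.1.

22.00; reject H₀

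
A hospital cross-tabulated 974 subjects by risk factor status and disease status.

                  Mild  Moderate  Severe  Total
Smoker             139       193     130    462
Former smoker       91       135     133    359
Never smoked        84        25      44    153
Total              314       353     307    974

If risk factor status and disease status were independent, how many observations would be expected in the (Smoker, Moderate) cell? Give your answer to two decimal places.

167.44

Row total (Smoker) = 462; column total (Moderate) = 353; grand total N = 974.
Expected count = (row total × column total) / N = 462 × 353 / 974 = 167.44.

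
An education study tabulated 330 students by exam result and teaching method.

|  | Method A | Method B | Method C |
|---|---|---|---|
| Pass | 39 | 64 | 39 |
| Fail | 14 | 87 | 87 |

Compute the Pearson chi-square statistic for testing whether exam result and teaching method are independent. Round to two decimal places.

Row totals: 142, 188. Column totals: 53, 151, 126. Grand total N = 330.
Expected counts (row total × column total / N):
  Pass, Method A: 142×53/330 = 22.806
  Pass, Method B: 142×151/330 = 64.976
  Pass, Method C: 142×126/330 = 54.218
  Fail, Method A: 188×53/330 = 30.194
  Fail, Method B: 188×151/330 = 86.024
  Fail, Method C: 188×126/330 = 71.782
Contributions (O − E)²/E:
  (39 − 22.806)²/22.806 = 11.4990
  (64 − 64.976)²/64.976 = 0.0147
  (39 − 54.218)²/54.218 = 4.2714
  (14 − 30.194)²/30.194 = 8.6854
  (87 − 86.024)²/86.024 = 0.0111
  (87 − 71.782)²/71.782 = 3.2263
χ² = 11.4990 + 0.0147 + 4.2714 + 8.6854 + 0.0111 + 3.2263 = 27.71

27.71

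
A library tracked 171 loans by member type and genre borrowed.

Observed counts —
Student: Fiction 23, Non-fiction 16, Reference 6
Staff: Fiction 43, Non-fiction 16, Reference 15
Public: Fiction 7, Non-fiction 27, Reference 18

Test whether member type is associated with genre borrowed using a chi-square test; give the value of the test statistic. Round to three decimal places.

28.580

Row totals: 45, 74, 52. Column totals: 73, 59, 39. Grand total N = 171.
Expected counts (row total × column total / N):
  Student, Fiction: 45×73/171 = 19.2105
  Student, Non-fiction: 45×59/171 = 15.5263
  Student, Reference: 45×39/171 = 10.2632
  Staff, Fiction: 74×73/171 = 31.5906
  Staff, Non-fiction: 74×59/171 = 25.5322
  Staff, Reference: 74×39/171 = 16.8772
  Public, Fiction: 52×73/171 = 22.1988
  Public, Non-fiction: 52×59/171 = 17.9415
  Public, Reference: 52×39/171 = 11.8596
Contributions (O − E)²/E:
  (23 − 19.2105)²/19.2105 = 0.7475
  (16 − 15.5263)²/15.5263 = 0.0145
  (6 − 10.2632)²/10.2632 = 1.7709
  (43 − 31.5906)²/31.5906 = 4.1207
  (16 − 25.5322)²/25.5322 = 3.5588
  (15 − 16.8772)²/16.8772 = 0.2088
  (7 − 22.1988)²/22.1988 = 10.4061
  (27 − 17.9415)²/17.9415 = 4.5736
  (18 − 11.8596)²/11.8596 = 3.1792
χ² = 0.7475 + 0.0145 + 1.7709 + 4.1207 + 3.5588 + 0.2088 + 10.4061 + 4.5736 + 3.1792 = 28.580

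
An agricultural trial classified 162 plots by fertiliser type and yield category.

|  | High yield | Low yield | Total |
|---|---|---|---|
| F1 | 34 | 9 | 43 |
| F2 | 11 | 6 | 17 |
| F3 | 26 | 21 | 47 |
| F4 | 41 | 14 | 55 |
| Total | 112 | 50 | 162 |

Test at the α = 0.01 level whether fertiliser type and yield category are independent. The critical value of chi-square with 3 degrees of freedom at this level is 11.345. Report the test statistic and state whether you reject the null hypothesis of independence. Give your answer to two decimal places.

7.10; fail to reject H₀

Grand total N = 162.
Expected counts (row total × column total / N):
  F1, High yield: 43×112/162 = 29.7284
  F1, Low yield: 43×50/162 = 13.2716
  F2, High yield: 17×112/162 = 11.7531
  F2, Low yield: 17×50/162 = 5.2469
  F3, High yield: 47×112/162 = 32.4938
  F3, Low yield: 47×50/162 = 14.5062
  F4, High yield: 55×112/162 = 38.0247
  F4, Low yield: 55×50/162 = 16.9753
Contributions (O − E)²/E:
  (34 − 29.7284)²/29.7284 = 0.6138
  (9 − 13.2716)²/13.2716 = 1.3749
  (11 − 11.7531)²/11.7531 = 0.0483
  (6 − 5.2469)²/5.2469 = 0.1081
  (26 − 32.4938)²/32.4938 = 1.2978
  (21 − 14.5062)²/14.5062 = 2.9070
  (41 − 38.0247)²/38.0247 = 0.2328
  (14 − 16.9753)²/16.9753 = 0.5215
χ² = 0.6138 + 1.3749 + 0.0483 + 0.1081 + 1.2978 + 2.9070 + 0.2328 + 0.5215 = 7.10
df = (4−1)(2−1) = 3. Since 7.10 < 11.345, fail to reject the null hypothesis of independence at α = 0.01.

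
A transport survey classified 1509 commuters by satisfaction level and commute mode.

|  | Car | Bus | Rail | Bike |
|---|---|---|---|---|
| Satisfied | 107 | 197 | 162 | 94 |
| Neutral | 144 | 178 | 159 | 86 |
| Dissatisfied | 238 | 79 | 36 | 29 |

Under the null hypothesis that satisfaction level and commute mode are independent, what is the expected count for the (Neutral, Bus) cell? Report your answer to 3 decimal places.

Row total (Neutral) = 567; column total (Bus) = 454; grand total N = 1509.
Expected count = (row total × column total) / N = 567 × 454 / 1509 = 170.588.

170.588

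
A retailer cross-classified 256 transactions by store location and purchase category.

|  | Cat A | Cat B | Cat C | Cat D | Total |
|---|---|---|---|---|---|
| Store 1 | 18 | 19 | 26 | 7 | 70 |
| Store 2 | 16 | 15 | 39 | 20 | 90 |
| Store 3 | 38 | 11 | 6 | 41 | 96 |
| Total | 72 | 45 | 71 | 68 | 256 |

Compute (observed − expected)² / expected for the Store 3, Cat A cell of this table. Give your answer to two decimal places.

4.48

Row total (Store 3) = 96; column total (Cat A) = 72; N = 256.
Expected count E = 96 × 72 / 256 = 27.000.
Contribution = (O − E)²/E = (38 − 27.000)² / 27.000 = 4.48.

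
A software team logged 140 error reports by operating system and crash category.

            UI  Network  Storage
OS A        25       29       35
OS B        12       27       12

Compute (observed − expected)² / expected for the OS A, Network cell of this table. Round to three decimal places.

1.224

Row total (OS A) = 89; column total (Network) = 56; N = 140.
Expected count E = 89 × 56 / 140 = 35.6000.
Contribution = (O − E)²/E = (29 − 35.6000)² / 35.6000 = 1.224.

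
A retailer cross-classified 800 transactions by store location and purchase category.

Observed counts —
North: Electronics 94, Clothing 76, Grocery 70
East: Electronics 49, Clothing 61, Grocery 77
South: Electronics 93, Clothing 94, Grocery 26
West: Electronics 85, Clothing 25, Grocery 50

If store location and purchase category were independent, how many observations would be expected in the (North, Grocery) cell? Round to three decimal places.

Row total (North) = 240; column total (Grocery) = 223; grand total N = 800.
Expected count = (row total × column total) / N = 240 × 223 / 800 = 66.900.

66.900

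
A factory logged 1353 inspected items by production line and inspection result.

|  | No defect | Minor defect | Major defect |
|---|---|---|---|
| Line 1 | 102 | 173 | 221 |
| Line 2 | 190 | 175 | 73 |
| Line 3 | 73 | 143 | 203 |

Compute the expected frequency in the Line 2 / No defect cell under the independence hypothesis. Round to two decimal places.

118.16

Row total (Line 2) = 438; column total (No defect) = 365; grand total N = 1353.
Expected count = (row total × column total) / N = 438 × 365 / 1353 = 118.16.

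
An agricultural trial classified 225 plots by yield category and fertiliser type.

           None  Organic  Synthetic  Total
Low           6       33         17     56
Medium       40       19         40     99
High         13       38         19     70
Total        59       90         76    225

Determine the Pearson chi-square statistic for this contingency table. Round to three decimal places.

35.989

Grand total N = 225.
Expected counts (row total × column total / N):
  Low, None: 56×59/225 = 14.6844
  Low, Organic: 56×90/225 = 22.4000
  Low, Synthetic: 56×76/225 = 18.9156
  Medium, None: 99×59/225 = 25.9600
  Medium, Organic: 99×90/225 = 39.6000
  Medium, Synthetic: 99×76/225 = 33.4400
  High, None: 70×59/225 = 18.3556
  High, Organic: 70×90/225 = 28.0000
  High, Synthetic: 70×76/225 = 23.6444
Contributions (O − E)²/E:
  (6 − 14.6844)²/14.6844 = 5.1360
  (33 − 22.4000)²/22.4000 = 5.0161
  (17 − 18.9156)²/18.9156 = 0.1940
  (40 − 25.9600)²/25.9600 = 7.5933
  (19 − 39.6000)²/39.6000 = 10.7162
  (40 − 33.4400)²/33.4400 = 1.2869
  (13 − 18.3556)²/18.3556 = 1.5626
  (38 − 28.0000)²/28.0000 = 3.5714
  (19 − 23.6444)²/23.6444 = 0.9123
χ² = 5.1360 + 5.0161 + 0.1940 + 7.5933 + 10.7162 + 1.2869 + 1.5626 + 3.5714 + 0.9123 = 35.989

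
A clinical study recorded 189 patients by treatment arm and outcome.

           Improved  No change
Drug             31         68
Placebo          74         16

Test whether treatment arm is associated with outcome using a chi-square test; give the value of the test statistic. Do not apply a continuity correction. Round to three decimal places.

49.484

Row totals: 99, 90. Column totals: 105, 84. Grand total N = 189.
Expected counts (row total × column total / N):
  Drug, Improved: 99×105/189 = 55.0000
  Drug, No change: 99×84/189 = 44.0000
  Placebo, Improved: 90×105/189 = 50.0000
  Placebo, No change: 90×84/189 = 40.0000
Contributions (O − E)²/E:
  (31 − 55.0000)²/55.0000 = 10.4727
  (68 − 44.0000)²/44.0000 = 13.0909
  (74 − 50.0000)²/50.0000 = 11.5200
  (16 − 40.0000)²/40.0000 = 14.4000
χ² = 10.4727 + 13.0909 + 11.5200 + 14.4000 = 49.484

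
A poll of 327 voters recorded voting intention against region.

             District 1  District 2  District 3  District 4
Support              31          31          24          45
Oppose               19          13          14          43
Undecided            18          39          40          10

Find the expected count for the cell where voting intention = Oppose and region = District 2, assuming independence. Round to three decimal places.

22.590

Row total (Oppose) = 89; column total (District 2) = 83; grand total N = 327.
Expected count = (row total × column total) / N = 89 × 83 / 327 = 22.590.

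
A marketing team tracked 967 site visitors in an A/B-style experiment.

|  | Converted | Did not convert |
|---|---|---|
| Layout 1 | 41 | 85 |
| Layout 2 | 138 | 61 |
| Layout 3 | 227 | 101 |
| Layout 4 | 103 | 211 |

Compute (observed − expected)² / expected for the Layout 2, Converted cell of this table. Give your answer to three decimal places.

Row total (Layout 2) = 199; column total (Converted) = 509; N = 967.
Expected count E = 199 × 509 / 967 = 104.7477.
Contribution = (O − E)²/E = (138 − 104.7477)² / 104.7477 = 10.556.

10.556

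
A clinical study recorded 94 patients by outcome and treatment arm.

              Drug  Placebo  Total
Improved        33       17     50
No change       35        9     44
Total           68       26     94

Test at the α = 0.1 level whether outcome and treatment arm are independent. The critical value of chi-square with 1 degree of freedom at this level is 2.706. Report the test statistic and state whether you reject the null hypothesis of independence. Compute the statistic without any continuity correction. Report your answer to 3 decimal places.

2.146; fail to reject H₀

Grand total N = 94.
Expected counts (row total × column total / N):
  Improved, Drug: 50×68/94 = 36.1702
  Improved, Placebo: 50×26/94 = 13.8298
  No change, Drug: 44×68/94 = 31.8298
  No change, Placebo: 44×26/94 = 12.1702
Contributions (O − E)²/E:
  (33 − 36.1702)²/36.1702 = 0.2779
  (17 − 13.8298)²/13.8298 = 0.7267
  (35 − 31.8298)²/31.8298 = 0.3157
  (9 − 12.1702)²/12.1702 = 0.8258
χ² = 0.2779 + 0.7267 + 0.3157 + 0.8258 = 2.146
df = (2−1)(2−1) = 1. Since 2.146 < 2.706, fail to reject the null hypothesis of independence at α = 0.1.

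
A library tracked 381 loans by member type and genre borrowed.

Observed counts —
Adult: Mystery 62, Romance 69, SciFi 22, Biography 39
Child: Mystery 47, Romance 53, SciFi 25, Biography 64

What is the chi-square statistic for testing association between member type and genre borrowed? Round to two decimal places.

Row totals: 192, 189. Column totals: 109, 122, 47, 103. Grand total N = 381.
Expected counts (row total × column total / N):
  Adult, Mystery: 192×109/381 = 54.929
  Adult, Romance: 192×122/381 = 61.480
  Adult, SciFi: 192×47/381 = 23.685
  Adult, Biography: 192×103/381 = 51.906
  Child, Mystery: 189×109/381 = 54.071
  Child, Romance: 189×122/381 = 60.520
  Child, SciFi: 189×47/381 = 23.315
  Child, Biography: 189×103/381 = 51.094
Contributions (O − E)²/E:
  (62 − 54.929)²/54.929 = 0.9102
  (69 − 61.480)²/61.480 = 0.9198
  (22 − 23.685)²/23.685 = 0.1199
  (39 − 51.906)²/51.906 = 3.2090
  (47 − 54.071)²/54.071 = 0.9247
  (53 − 60.520)²/60.520 = 0.9344
  (25 − 23.315)²/23.315 = 0.1218
  (64 − 51.094)²/51.094 = 3.2600
χ² = 0.9102 + 0.9198 + 0.1199 + 3.2090 + 0.9247 + 0.9344 + 0.1218 + 3.2600 = 10.40

10.40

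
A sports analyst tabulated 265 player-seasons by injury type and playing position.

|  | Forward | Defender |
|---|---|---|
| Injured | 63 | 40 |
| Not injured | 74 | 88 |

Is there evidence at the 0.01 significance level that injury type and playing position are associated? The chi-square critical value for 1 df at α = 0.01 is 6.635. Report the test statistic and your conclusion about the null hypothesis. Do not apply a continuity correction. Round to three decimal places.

Row totals: 103, 162. Column totals: 137, 128. Grand total N = 265.
Expected counts (row total × column total / N):
  Injured, Forward: 103×137/265 = 53.2491
  Injured, Defender: 103×128/265 = 49.7509
  Not injured, Forward: 162×137/265 = 83.7509
  Not injured, Defender: 162×128/265 = 78.2491
Contributions (O − E)²/E:
  (63 − 53.2491)²/53.2491 = 1.7856
  (40 − 49.7509)²/49.7509 = 1.9111
  (74 − 83.7509)²/83.7509 = 1.1353
  (88 − 78.2491)²/78.2491 = 1.2151
χ² = 1.7856 + 1.9111 + 1.1353 + 1.2151 = 6.047
df = (2−1)(2−1) = 1. Since 6.047 < 6.635, fail to reject the null hypothesis of independence at α = 0.01.

6.047; fail to reject H₀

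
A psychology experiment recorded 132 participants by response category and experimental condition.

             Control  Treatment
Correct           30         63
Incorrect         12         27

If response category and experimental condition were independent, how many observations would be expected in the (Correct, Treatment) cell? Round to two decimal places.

63.41

Row total (Correct) = 93; column total (Treatment) = 90; grand total N = 132.
Expected count = (row total × column total) / N = 93 × 90 / 132 = 63.41.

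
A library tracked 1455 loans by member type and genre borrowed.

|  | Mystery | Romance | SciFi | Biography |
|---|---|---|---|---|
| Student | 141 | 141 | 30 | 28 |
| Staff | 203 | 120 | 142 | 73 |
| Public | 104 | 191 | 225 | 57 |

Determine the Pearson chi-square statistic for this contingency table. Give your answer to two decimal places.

155.40

Row totals: 340, 538, 577. Column totals: 448, 452, 397, 158. Grand total N = 1455.
Expected counts (row total × column total / N):
  Student, Mystery: 340×448/1455 = 104.687
  Student, Romance: 340×452/1455 = 105.622
  Student, SciFi: 340×397/1455 = 92.770
  Student, Biography: 340×158/1455 = 36.921
  Staff, Mystery: 538×448/1455 = 165.652
  Staff, Romance: 538×452/1455 = 167.131
  Staff, SciFi: 538×397/1455 = 146.795
  Staff, Biography: 538×158/1455 = 58.422
  Public, Mystery: 577×448/1455 = 177.660
  Public, Romance: 577×452/1455 = 179.247
  Public, SciFi: 577×397/1455 = 157.436
  Public, Biography: 577×158/1455 = 62.657
Contributions (O − E)²/E:
  (141 − 104.687)²/104.687 = 12.5960
  (141 − 105.622)²/105.622 = 11.8498
  (30 − 92.770)²/92.770 = 42.4714
  (28 − 36.921)²/36.921 = 2.1555
  (203 − 165.652)²/165.652 = 8.4205
  (120 − 167.131)²/167.131 = 13.2910
  (142 − 146.795)²/146.795 = 0.1566
  (73 − 58.422)²/58.422 = 3.6376
  (104 − 177.660)²/177.660 = 30.5403
  (191 − 179.247)²/179.247 = 0.7706
  (225 − 157.436)²/157.436 = 28.9952
  (57 − 62.657)²/62.657 = 0.5107
χ² = 12.5960 + 11.8498 + 42.4714 + 2.1555 + 8.4205 + 13.2910 + 0.1566 + 3.6376 + 30.5403 + 0.7706 + 28.9952 + 0.5107 = 155.40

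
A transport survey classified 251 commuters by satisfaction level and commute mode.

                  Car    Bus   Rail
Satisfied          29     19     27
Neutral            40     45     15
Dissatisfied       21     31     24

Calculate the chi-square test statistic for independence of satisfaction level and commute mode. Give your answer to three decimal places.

Row totals: 75, 100, 76. Column totals: 90, 95, 66. Grand total N = 251.
Expected counts (row total × column total / N):
  Satisfied, Car: 75×90/251 = 26.8924
  Satisfied, Bus: 75×95/251 = 28.3865
  Satisfied, Rail: 75×66/251 = 19.7211
  Neutral, Car: 100×90/251 = 35.8566
  Neutral, Bus: 100×95/251 = 37.8486
  Neutral, Rail: 100×66/251 = 26.2948
  Dissatisfied, Car: 76×90/251 = 27.2510
  Dissatisfied, Bus: 76×95/251 = 28.7649
  Dissatisfied, Rail: 76×66/251 = 19.9841
Contributions (O − E)²/E:
  (29 − 26.8924)²/26.8924 = 0.1652
  (19 − 28.3865)²/28.3865 = 3.1038
  (27 − 19.7211)²/19.7211 = 2.6866
  (40 − 35.8566)²/35.8566 = 0.4788
  (45 − 37.8486)²/37.8486 = 1.3512
  (15 − 26.2948)²/26.2948 = 4.8516
  (21 − 27.2510)²/27.2510 = 1.4339
  (31 − 28.7649)²/28.7649 = 0.1737
  (24 − 19.9841)²/19.9841 = 0.8070
χ² = 0.1652 + 3.1038 + 2.6866 + 0.4788 + 1.3512 + 4.8516 + 1.4339 + 0.1737 + 0.8070 = 15.052

15.052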